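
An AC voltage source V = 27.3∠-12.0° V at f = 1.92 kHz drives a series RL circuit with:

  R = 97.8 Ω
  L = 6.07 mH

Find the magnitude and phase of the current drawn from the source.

Step 1 — Angular frequency: ω = 2π·f = 2π·1920 = 1.206e+04 rad/s.
Step 2 — Component impedances:
  R: Z = R = 97.8 Ω
  L: Z = jωL = j·1.206e+04·0.00607 = 0 + j73.23 Ω
Step 3 — Series combination: Z_total = R + L = 97.8 + j73.23 Ω = 122.2∠36.8° Ω.
Step 4 — Source phasor: V = 27.3∠-12.0° V = 26.7 - j5.676 V.
Step 5 — Ohm's law: I = V / Z_total = (26.7 - j5.676) / (97.8 + j73.23) = 0.1471 - j0.1682 A.
Step 6 — Convert to polar: |I| = 0.2234 A, ∠I = -48.8°.

I = 0.2234∠-48.8° A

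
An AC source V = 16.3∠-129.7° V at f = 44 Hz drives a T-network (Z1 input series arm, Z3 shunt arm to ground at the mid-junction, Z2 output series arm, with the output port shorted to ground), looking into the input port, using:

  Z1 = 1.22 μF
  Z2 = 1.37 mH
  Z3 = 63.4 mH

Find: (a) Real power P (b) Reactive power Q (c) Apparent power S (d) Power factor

Step 1 — Angular frequency: ω = 2π·f = 2π·44 = 276.5 rad/s.
Step 2 — Component impedances:
  Z1: Z = 1/(jωC) = -j/(ω·C) = 0 - j2965 Ω
  Z2: Z = jωL = j·276.5·0.00137 = 0 + j0.3788 Ω
  Z3: Z = jωL = j·276.5·0.0634 = 0 + j17.53 Ω
Step 3 — With the output port shorted to ground, the output series arm Z2 runs from the junction to ground; the shunt arm Z3 also runs from the junction to ground. They appear in parallel: Z3 || Z2 = 0 + j0.3707 Ω.
Step 4 — Series with input arm Z1: Z_in = Z1 + (Z3 || Z2) = 0 - j2965 Ω = 2965∠-90.0° Ω.
Step 5 — Source phasor: V = 16.3∠-129.7° V = -10.41 - j12.54 V.
Step 6 — Current: I = V / Z = 0.00423 - j0.003512 A = 0.005498∠-39.7° A.
Step 7 — Complex power: S = V·I* = 0 - j0.08962 VA.
Step 8 — Real power: P = Re(S) = 0 W.
Step 9 — Reactive power: Q = Im(S) = -0.08962 VAR.
Step 10 — Apparent power: |S| = 0.08962 VA.
Step 11 — Power factor: PF = P/|S| = 0 (leading).

(a) P = 0 W  (b) Q = -0.08962 VAR  (c) S = 0.08962 VA  (d) PF = 0 (leading)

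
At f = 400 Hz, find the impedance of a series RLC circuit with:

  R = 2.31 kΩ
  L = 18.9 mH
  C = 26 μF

Step 1 — Angular frequency: ω = 2π·f = 2π·400 = 2513 rad/s.
Step 2 — Component impedances:
  R: Z = R = 2310 Ω
  L: Z = jωL = j·2513·0.0189 = 0 + j47.5 Ω
  C: Z = 1/(jωC) = -j/(ω·C) = 0 - j15.3 Ω
Step 3 — Series combination: Z_total = R + L + C = 2310 + j32.2 Ω = 2310∠0.8° Ω.

Z = 2310 + j32.2 Ω = 2310∠0.8° Ω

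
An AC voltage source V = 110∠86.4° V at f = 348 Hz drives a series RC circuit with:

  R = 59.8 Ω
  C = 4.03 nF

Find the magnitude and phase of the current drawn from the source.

Step 1 — Angular frequency: ω = 2π·f = 2π·348 = 2187 rad/s.
Step 2 — Component impedances:
  R: Z = R = 59.8 Ω
  C: Z = 1/(jωC) = -j/(ω·C) = 0 - j1.135e+05 Ω
Step 3 — Series combination: Z_total = R + C = 59.8 - j1.135e+05 Ω = 1.135e+05∠-90.0° Ω.
Step 4 — Source phasor: V = 110∠86.4° V = 6.907 + j109.8 V.
Step 5 — Ohm's law: I = V / Z_total = (6.907 + j109.8) / (59.8 - j1.135e+05) = -0.0009674 + j6.137e-05 A.
Step 6 — Convert to polar: |I| = 0.0009693 A, ∠I = 176.4°.

I = 0.0009693∠176.4° A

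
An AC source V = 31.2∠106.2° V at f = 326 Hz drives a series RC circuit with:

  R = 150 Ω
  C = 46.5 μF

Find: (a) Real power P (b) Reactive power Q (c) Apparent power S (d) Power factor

Step 1 — Angular frequency: ω = 2π·f = 2π·326 = 2048 rad/s.
Step 2 — Component impedances:
  R: Z = R = 150 Ω
  C: Z = 1/(jωC) = -j/(ω·C) = 0 - j10.5 Ω
Step 3 — Series combination: Z_total = R + C = 150 - j10.5 Ω = 150.4∠-4.0° Ω.
Step 4 — Source phasor: V = 31.2∠106.2° V = -8.705 + j29.96 V.
Step 5 — Current: I = V / Z = -0.07166 + j0.1947 A = 0.2075∠110.2° A.
Step 6 — Complex power: S = V·I* = 6.458 - j0.452 VA.
Step 7 — Real power: P = Re(S) = 6.458 W.
Step 8 — Reactive power: Q = Im(S) = -0.452 VAR.
Step 9 — Apparent power: |S| = 6.474 VA.
Step 10 — Power factor: PF = P/|S| = 0.9976 (leading).

(a) P = 6.458 W  (b) Q = -0.452 VAR  (c) S = 6.474 VA  (d) PF = 0.9976 (leading)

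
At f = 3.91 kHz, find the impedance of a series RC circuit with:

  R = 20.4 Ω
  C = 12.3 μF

Step 1 — Angular frequency: ω = 2π·f = 2π·3910 = 2.457e+04 rad/s.
Step 2 — Component impedances:
  R: Z = R = 20.4 Ω
  C: Z = 1/(jωC) = -j/(ω·C) = 0 - j3.309 Ω
Step 3 — Series combination: Z_total = R + C = 20.4 - j3.309 Ω = 20.67∠-9.2° Ω.

Z = 20.4 - j3.309 Ω = 20.67∠-9.2° Ω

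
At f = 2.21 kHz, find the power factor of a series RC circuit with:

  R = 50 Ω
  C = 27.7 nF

Step 1 — Angular frequency: ω = 2π·f = 2π·2210 = 1.389e+04 rad/s.
Step 2 — Component impedances:
  R: Z = R = 50 Ω
  C: Z = 1/(jωC) = -j/(ω·C) = 0 - j2600 Ω
Step 3 — Series combination: Z_total = R + C = 50 - j2600 Ω = 2600∠-88.9° Ω.
Step 4 — Power factor: PF = cos(φ) = Re(Z)/|Z| = 50/2600 = 0.01923.
Step 5 — Type: Im(Z) = -2600 ⇒ leading (phase φ = -88.9°).

PF = 0.01923 (leading, φ = -88.9°)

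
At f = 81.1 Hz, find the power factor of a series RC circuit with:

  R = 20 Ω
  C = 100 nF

Step 1 — Angular frequency: ω = 2π·f = 2π·81.1 = 509.6 rad/s.
Step 2 — Component impedances:
  R: Z = R = 20 Ω
  C: Z = 1/(jωC) = -j/(ω·C) = 0 - j1.962e+04 Ω
Step 3 — Series combination: Z_total = R + C = 20 - j1.962e+04 Ω = 1.962e+04∠-89.9° Ω.
Step 4 — Power factor: PF = cos(φ) = Re(Z)/|Z| = 20/1.962e+04 = 0.001019.
Step 5 — Type: Im(Z) = -1.962e+04 ⇒ leading (phase φ = -89.9°).

PF = 0.001019 (leading, φ = -89.9°)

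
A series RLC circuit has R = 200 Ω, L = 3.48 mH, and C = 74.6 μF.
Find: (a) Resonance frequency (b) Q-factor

Step 1 — Resonance condition Im(Z)=0 gives ω₀ = 1/√(LC).
Step 2 — ω₀ = 1/√(0.00348·7.46e-05) = 1963 rad/s.
Step 3 — f₀ = ω₀/(2π) = 312.4 Hz.
Step 4 — Series Q: Q = ω₀L/R = 1963·0.00348/200 = 0.03415.

(a) f₀ = 312.4 Hz  (b) Q = 0.03415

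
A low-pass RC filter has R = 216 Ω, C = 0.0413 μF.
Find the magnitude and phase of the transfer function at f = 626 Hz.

Step 1 — Angular frequency: ω = 2π·626 = 3933 rad/s.
Step 2 — Transfer function: H(jω) = 1/(1 + jωRC).
Step 3 — Denominator: 1 + jωRC = 1 + j·3933·216·4.13e-08 = 1 + j0.03509.
Step 4 — H = 0.9988 - j0.03504.
Step 5 — Magnitude: |H| = 0.9994 (-0.0 dB); phase: φ = -2.0°.

|H| = 0.9994 (-0.0 dB), φ = -2.0°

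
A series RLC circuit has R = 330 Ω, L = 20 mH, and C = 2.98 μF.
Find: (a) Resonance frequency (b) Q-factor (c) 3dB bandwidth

Step 1 — Resonance condition Im(Z)=0 gives ω₀ = 1/√(LC).
Step 2 — ω₀ = 1/√(0.02·2.98e-06) = 4096 rad/s.
Step 3 — f₀ = ω₀/(2π) = 651.9 Hz.
Step 4 — Series Q: Q = ω₀L/R = 4096·0.02/330 = 0.2483.
Step 5 — 3dB bandwidth: Δω = ω₀/Q = 1.65e+04 rad/s; BW = Δω/(2π) = 2626 Hz.

(a) f₀ = 651.9 Hz  (b) Q = 0.2483  (c) BW = 2626 Hz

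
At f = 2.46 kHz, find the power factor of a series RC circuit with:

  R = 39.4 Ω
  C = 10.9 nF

Step 1 — Angular frequency: ω = 2π·f = 2π·2460 = 1.546e+04 rad/s.
Step 2 — Component impedances:
  R: Z = R = 39.4 Ω
  C: Z = 1/(jωC) = -j/(ω·C) = 0 - j5936 Ω
Step 3 — Series combination: Z_total = R + C = 39.4 - j5936 Ω = 5936∠-89.6° Ω.
Step 4 — Power factor: PF = cos(φ) = Re(Z)/|Z| = 39.4/5935.6 = 0.006638.
Step 5 — Type: Im(Z) = -5936 ⇒ leading (phase φ = -89.6°).

PF = 0.006638 (leading, φ = -89.6°)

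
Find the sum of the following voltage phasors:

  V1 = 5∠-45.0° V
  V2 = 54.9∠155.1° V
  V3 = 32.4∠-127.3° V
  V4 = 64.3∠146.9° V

Step 1 — Convert each phasor to rectangular form:
  V1 = 5·(cos(-45.0°) + j·sin(-45.0°)) = 3.536 - j3.536 V
  V2 = 54.9·(cos(155.1°) + j·sin(155.1°)) = -49.8 + j23.11 V
  V3 = 32.4·(cos(-127.3°) + j·sin(-127.3°)) = -19.63 - j25.77 V
  V4 = 64.3·(cos(146.9°) + j·sin(146.9°)) = -53.87 + j35.11 V
Step 2 — Sum components: V_total = -119.8 + j28.92 V.
Step 3 — Convert to polar: |V_total| = 123.2 V, ∠V_total = 166.4°.

V_total = 123.2∠166.4° V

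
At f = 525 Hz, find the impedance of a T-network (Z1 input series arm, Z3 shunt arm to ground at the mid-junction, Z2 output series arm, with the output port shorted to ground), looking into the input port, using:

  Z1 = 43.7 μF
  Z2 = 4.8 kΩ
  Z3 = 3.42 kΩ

Step 1 — Angular frequency: ω = 2π·f = 2π·525 = 3299 rad/s.
Step 2 — Component impedances:
  Z1: Z = 1/(jωC) = -j/(ω·C) = 0 - j6.937 Ω
  Z2: Z = R = 4800 Ω
  Z3: Z = R = 3420 Ω
Step 3 — With the output port shorted to ground, the output series arm Z2 runs from the junction to ground; the shunt arm Z3 also runs from the junction to ground. They appear in parallel: Z3 || Z2 = 1997 Ω.
Step 4 — Series with input arm Z1: Z_in = Z1 + (Z3 || Z2) = 1997 - j6.937 Ω = 1997∠-0.2° Ω.

Z = 1997 - j6.937 Ω = 1997∠-0.2° Ω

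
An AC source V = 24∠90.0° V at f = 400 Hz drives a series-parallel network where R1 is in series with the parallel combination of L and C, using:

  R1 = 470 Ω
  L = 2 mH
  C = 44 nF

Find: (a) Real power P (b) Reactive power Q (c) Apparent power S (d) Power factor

Step 1 — Angular frequency: ω = 2π·f = 2π·400 = 2513 rad/s.
Step 2 — Component impedances:
  R1: Z = R = 470 Ω
  L: Z = jωL = j·2513·0.002 = 0 + j5.027 Ω
  C: Z = 1/(jωC) = -j/(ω·C) = 0 - j9043 Ω
Step 3 — Parallel branch: L || C = 1/(1/L + 1/C) = 0 + j5.029 Ω.
Step 4 — Series with R1: Z_total = R1 + (L || C) = 470 + j5.029 Ω = 470∠0.6° Ω.
Step 5 — Source phasor: V = 24∠90.0° V = 0 + j24 V.
Step 6 — Current: I = V / Z = 0.0005464 + j0.05106 A = 0.05106∠89.4° A.
Step 7 — Complex power: S = V·I* = 1.225 + j0.01311 VA.
Step 8 — Real power: P = Re(S) = 1.225 W.
Step 9 — Reactive power: Q = Im(S) = 0.01311 VAR.
Step 10 — Apparent power: |S| = 1.225 VA.
Step 11 — Power factor: PF = P/|S| = 0.9999 (lagging).

(a) P = 1.225 W  (b) Q = 0.01311 VAR  (c) S = 1.225 VA  (d) PF = 0.9999 (lagging)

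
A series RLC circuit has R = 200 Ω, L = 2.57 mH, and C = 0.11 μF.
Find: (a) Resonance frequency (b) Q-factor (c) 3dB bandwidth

Step 1 — Resonance condition Im(Z)=0 gives ω₀ = 1/√(LC).
Step 2 — ω₀ = 1/√(0.00257·1.1e-07) = 5.948e+04 rad/s.
Step 3 — f₀ = ω₀/(2π) = 9466 Hz.
Step 4 — Series Q: Q = ω₀L/R = 5.948e+04·0.00257/200 = 0.7643.
Step 5 — 3dB bandwidth: Δω = ω₀/Q = 7.782e+04 rad/s; BW = Δω/(2π) = 1.239e+04 Hz.

(a) f₀ = 9466 Hz  (b) Q = 0.7643  (c) BW = 1.239e+04 Hz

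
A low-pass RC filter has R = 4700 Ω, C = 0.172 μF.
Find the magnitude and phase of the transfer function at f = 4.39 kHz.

Step 1 — Angular frequency: ω = 2π·4390 = 2.758e+04 rad/s.
Step 2 — Transfer function: H(jω) = 1/(1 + jωRC).
Step 3 — Denominator: 1 + jωRC = 1 + j·2.758e+04·4700·1.72e-07 = 1 + j22.3.
Step 4 — H = 0.002007 - j0.04476.
Step 5 — Magnitude: |H| = 0.0448 (-27.0 dB); phase: φ = -87.4°.

|H| = 0.0448 (-27.0 dB), φ = -87.4°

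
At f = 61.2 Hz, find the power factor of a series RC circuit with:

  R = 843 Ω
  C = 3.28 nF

Step 1 — Angular frequency: ω = 2π·f = 2π·61.2 = 384.5 rad/s.
Step 2 — Component impedances:
  R: Z = R = 843 Ω
  C: Z = 1/(jωC) = -j/(ω·C) = 0 - j7.929e+05 Ω
Step 3 — Series combination: Z_total = R + C = 843 - j7.929e+05 Ω = 7.929e+05∠-89.9° Ω.
Step 4 — Power factor: PF = cos(φ) = Re(Z)/|Z| = 843/7.929e+05 = 0.001063.
Step 5 — Type: Im(Z) = -7.929e+05 ⇒ leading (phase φ = -89.9°).

PF = 0.001063 (leading, φ = -89.9°)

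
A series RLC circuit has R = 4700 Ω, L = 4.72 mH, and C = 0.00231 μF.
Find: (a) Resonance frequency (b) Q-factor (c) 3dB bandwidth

Step 1 — Resonance: ω₀ = 1/√(LC) = 1/√(0.00472·2.31e-09) = 3.028e+05 rad/s.
Step 2 — f₀ = ω₀/(2π) = 4.82e+04 Hz.
Step 3 — Series Q: Q = ω₀L/R = 3.028e+05·0.00472/4700 = 0.3041.
Step 4 — Bandwidth: Δω = ω₀/Q = 9.958e+05 rad/s; BW = Δω/(2π) = 1.585e+05 Hz.

(a) f₀ = 4.82e+04 Hz  (b) Q = 0.3041  (c) BW = 1.585e+05 Hz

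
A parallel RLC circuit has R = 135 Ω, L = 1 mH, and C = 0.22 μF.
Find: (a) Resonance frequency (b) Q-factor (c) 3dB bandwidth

Step 1 — Resonance: ω₀ = 1/√(LC) = 1/√(0.001·2.2e-07) = 6.742e+04 rad/s.
Step 2 — f₀ = ω₀/(2π) = 1.073e+04 Hz.
Step 3 — Parallel Q: Q = R/(ω₀L) = 135/(6.742e+04·0.001) = 2.002.
Step 4 — Bandwidth: Δω = ω₀/Q = 3.367e+04 rad/s; BW = Δω/(2π) = 5359 Hz.

(a) f₀ = 1.073e+04 Hz  (b) Q = 2.002  (c) BW = 5359 Hz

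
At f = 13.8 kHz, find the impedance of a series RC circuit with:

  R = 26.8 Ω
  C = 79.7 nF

Step 1 — Angular frequency: ω = 2π·f = 2π·1.38e+04 = 8.671e+04 rad/s.
Step 2 — Component impedances:
  R: Z = R = 26.8 Ω
  C: Z = 1/(jωC) = -j/(ω·C) = 0 - j144.7 Ω
Step 3 — Series combination: Z_total = R + C = 26.8 - j144.7 Ω = 147.2∠-79.5° Ω.

Z = 26.8 - j144.7 Ω = 147.2∠-79.5° Ω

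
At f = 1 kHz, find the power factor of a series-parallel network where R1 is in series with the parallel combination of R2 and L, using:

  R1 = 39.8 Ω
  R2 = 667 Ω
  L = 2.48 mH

Step 1 — Angular frequency: ω = 2π·f = 2π·1000 = 6283 rad/s.
Step 2 — Component impedances:
  R1: Z = R = 39.8 Ω
  R2: Z = R = 667 Ω
  L: Z = jωL = j·6283·0.00248 = 0 + j15.58 Ω
Step 3 — Parallel branch: R2 || L = 1/(1/R2 + 1/L) = 0.3638 + j15.57 Ω.
Step 4 — Series with R1: Z_total = R1 + (R2 || L) = 40.16 + j15.57 Ω = 43.08∠21.2° Ω.
Step 5 — Power factor: PF = cos(φ) = Re(Z)/|Z| = 40.164/43.078 = 0.9324.
Step 6 — Type: Im(Z) = 15.57 ⇒ lagging (phase φ = 21.2°).

PF = 0.9324 (lagging, φ = 21.2°)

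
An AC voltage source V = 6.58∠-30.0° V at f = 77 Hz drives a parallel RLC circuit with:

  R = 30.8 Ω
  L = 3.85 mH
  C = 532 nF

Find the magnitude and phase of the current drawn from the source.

Step 1 — Angular frequency: ω = 2π·f = 2π·77 = 483.8 rad/s.
Step 2 — Component impedances:
  R: Z = R = 30.8 Ω
  L: Z = jωL = j·483.8·0.00385 = 0 + j1.863 Ω
  C: Z = 1/(jωC) = -j/(ω·C) = 0 - j3885 Ω
Step 3 — Parallel combination: 1/Z_total = 1/R + 1/L + 1/C; Z_total = 0.1123 + j1.857 Ω = 1.86∠86.5° Ω.
Step 4 — Source phasor: V = 6.58∠-30.0° V = 5.698 - j3.29 V.
Step 5 — Ohm's law: I = V / Z_total = (5.698 - j3.29) / (0.1123 + j1.857) = -1.58 - j3.165 A.
Step 6 — Convert to polar: |I| = 3.537 A, ∠I = -116.5°.

I = 3.537∠-116.5° A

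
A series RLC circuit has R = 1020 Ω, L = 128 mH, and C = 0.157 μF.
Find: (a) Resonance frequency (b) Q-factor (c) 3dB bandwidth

Step 1 — Resonance condition Im(Z)=0 gives ω₀ = 1/√(LC).
Step 2 — ω₀ = 1/√(0.128·1.57e-07) = 7054 rad/s.
Step 3 — f₀ = ω₀/(2π) = 1123 Hz.
Step 4 — Series Q: Q = ω₀L/R = 7054·0.128/1020 = 0.8852.
Step 5 — 3dB bandwidth: Δω = ω₀/Q = 7969 rad/s; BW = Δω/(2π) = 1268 Hz.

(a) f₀ = 1123 Hz  (b) Q = 0.8852  (c) BW = 1268 Hz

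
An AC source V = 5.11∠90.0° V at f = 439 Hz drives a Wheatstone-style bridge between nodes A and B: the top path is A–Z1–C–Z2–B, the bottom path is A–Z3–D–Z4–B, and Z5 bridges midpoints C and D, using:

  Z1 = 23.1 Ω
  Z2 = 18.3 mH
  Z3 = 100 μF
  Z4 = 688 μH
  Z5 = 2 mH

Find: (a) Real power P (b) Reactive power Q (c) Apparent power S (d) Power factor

Step 1 — Angular frequency: ω = 2π·f = 2π·439 = 2758 rad/s.
Step 2 — Component impedances:
  Z1: Z = R = 23.1 Ω
  Z2: Z = jωL = j·2758·0.0183 = 0 + j50.48 Ω
  Z3: Z = 1/(jωC) = -j/(ω·C) = 0 - j3.625 Ω
  Z4: Z = jωL = j·2758·0.000688 = 0 + j1.898 Ω
  Z5: Z = jωL = j·2758·0.002 = 0 + j5.517 Ω
Step 3 — Bridge requires nodal analysis (the Z5 bridge couples midpoints C and D, so the two paths cannot be reduced to a simple series/parallel combination). Setting node B to ground and injecting 1 A at node A, the 3-node admittance system at A, C, D solves to V_A = Z_AB = 0.5118 - j1.82 Ω = 1.891∠-74.3° Ω.
Step 4 — Source phasor: V = 5.11∠90.0° V = 0 + j5.11 V.
Step 5 — Current: I = V / Z = -2.602 + j0.7316 A = 2.703∠164.3° A.
Step 6 — Complex power: S = V·I* = 3.739 - j13.29 VA.
Step 7 — Real power: P = Re(S) = 3.739 W.
Step 8 — Reactive power: Q = Im(S) = -13.29 VAR.
Step 9 — Apparent power: |S| = 13.81 VA.
Step 10 — Power factor: PF = P/|S| = 0.2707 (leading).

(a) P = 3.739 W  (b) Q = -13.29 VAR  (c) S = 13.81 VA  (d) PF = 0.2707 (leading)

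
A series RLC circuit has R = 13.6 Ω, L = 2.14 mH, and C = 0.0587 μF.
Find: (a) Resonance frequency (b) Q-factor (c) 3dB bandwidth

Step 1 — Resonance condition Im(Z)=0 gives ω₀ = 1/√(LC).
Step 2 — ω₀ = 1/√(0.00214·5.87e-08) = 8.922e+04 rad/s.
Step 3 — f₀ = ω₀/(2π) = 1.42e+04 Hz.
Step 4 — Series Q: Q = ω₀L/R = 8.922e+04·0.00214/13.6 = 14.04.
Step 5 — 3dB bandwidth: Δω = ω₀/Q = 6355 rad/s; BW = Δω/(2π) = 1011 Hz.

(a) f₀ = 1.42e+04 Hz  (b) Q = 14.04  (c) BW = 1011 Hz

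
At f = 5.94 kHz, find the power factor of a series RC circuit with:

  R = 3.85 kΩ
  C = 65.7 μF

Step 1 — Angular frequency: ω = 2π·f = 2π·5940 = 3.732e+04 rad/s.
Step 2 — Component impedances:
  R: Z = R = 3850 Ω
  C: Z = 1/(jωC) = -j/(ω·C) = 0 - j0.4078 Ω
Step 3 — Series combination: Z_total = R + C = 3850 - j0.4078 Ω = 3850∠-0.0° Ω.
Step 4 — Power factor: PF = cos(φ) = Re(Z)/|Z| = 3850/3850 = 1.
Step 5 — Type: Im(Z) = -0.4078 ⇒ leading (phase φ = -0.0°).

PF = 1 (leading, φ = -0.0°)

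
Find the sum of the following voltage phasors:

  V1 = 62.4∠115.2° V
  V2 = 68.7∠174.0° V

Step 1 — Convert each phasor to rectangular form:
  V1 = 62.4·(cos(115.2°) + j·sin(115.2°)) = -26.57 + j56.46 V
  V2 = 68.7·(cos(174.0°) + j·sin(174.0°)) = -68.32 + j7.181 V
Step 2 — Sum components: V_total = -94.89 + j63.64 V.
Step 3 — Convert to polar: |V_total| = 114.3 V, ∠V_total = 146.2°.

V_total = 114.3∠146.2° V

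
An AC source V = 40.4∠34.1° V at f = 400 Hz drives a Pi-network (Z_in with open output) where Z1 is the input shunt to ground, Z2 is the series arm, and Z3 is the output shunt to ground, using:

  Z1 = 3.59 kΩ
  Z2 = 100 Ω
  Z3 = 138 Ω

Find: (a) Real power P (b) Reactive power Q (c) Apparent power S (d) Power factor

Step 1 — Angular frequency: ω = 2π·f = 2π·400 = 2513 rad/s.
Step 2 — Component impedances:
  Z1: Z = R = 3590 Ω
  Z2: Z = R = 100 Ω
  Z3: Z = R = 138 Ω
Step 3 — With open output, the series arm Z2 and the output shunt Z3 appear in series to ground: Z2 + Z3 = 238 Ω.
Step 4 — Parallel with input shunt Z1: Z_in = Z1 || (Z2 + Z3) = 223.2 Ω = 223.2∠0.0° Ω.
Step 5 — Source phasor: V = 40.4∠34.1° V = 33.45 + j22.65 V.
Step 6 — Current: I = V / Z = 0.1499 + j0.1015 A = 0.181∠34.1° A.
Step 7 — Complex power: S = V·I* = 7.312 VA.
Step 8 — Real power: P = Re(S) = 7.312 W.
Step 9 — Reactive power: Q = Im(S) = 0 VAR.
Step 10 — Apparent power: |S| = 7.312 VA.
Step 11 — Power factor: PF = P/|S| = 1 (unity).

(a) P = 7.312 W  (b) Q = 0 VAR  (c) S = 7.312 VA  (d) PF = 1 (unity)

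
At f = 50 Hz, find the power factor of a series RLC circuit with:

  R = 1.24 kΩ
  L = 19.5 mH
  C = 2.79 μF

Step 1 — Angular frequency: ω = 2π·f = 2π·50 = 314.2 rad/s.
Step 2 — Component impedances:
  R: Z = R = 1240 Ω
  L: Z = jωL = j·314.2·0.0195 = 0 + j6.126 Ω
  C: Z = 1/(jωC) = -j/(ω·C) = 0 - j1141 Ω
Step 3 — Series combination: Z_total = R + L + C = 1240 - j1135 Ω = 1681∠-42.5° Ω.
Step 4 — Power factor: PF = cos(φ) = Re(Z)/|Z| = 1240/1681 = 0.7377.
Step 5 — Type: Im(Z) = -1135 ⇒ leading (phase φ = -42.5°).

PF = 0.7377 (leading, φ = -42.5°)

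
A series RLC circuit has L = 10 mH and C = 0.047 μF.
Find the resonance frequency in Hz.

Step 1 — Resonance condition Im(Z)=0 gives ω₀ = 1/√(LC).
Step 2 — ω₀ = 1/√(0.01·4.7e-08) = 4.613e+04 rad/s.
Step 3 — f₀ = ω₀/(2π) = 7341 Hz.

f₀ = 7341 Hz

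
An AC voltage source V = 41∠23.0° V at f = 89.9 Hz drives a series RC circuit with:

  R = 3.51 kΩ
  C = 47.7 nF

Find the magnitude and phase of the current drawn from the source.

Step 1 — Angular frequency: ω = 2π·f = 2π·89.9 = 564.9 rad/s.
Step 2 — Component impedances:
  R: Z = R = 3510 Ω
  C: Z = 1/(jωC) = -j/(ω·C) = 0 - j3.711e+04 Ω
Step 3 — Series combination: Z_total = R + C = 3510 - j3.711e+04 Ω = 3.728e+04∠-84.6° Ω.
Step 4 — Source phasor: V = 41∠23.0° V = 37.74 + j16.02 V.
Step 5 — Ohm's law: I = V / Z_total = (37.74 + j16.02) / (3510 - j3.711e+04) = -0.0003325 + j0.001048 A.
Step 6 — Convert to polar: |I| = 0.0011 A, ∠I = 107.6°.

I = 0.0011∠107.6° A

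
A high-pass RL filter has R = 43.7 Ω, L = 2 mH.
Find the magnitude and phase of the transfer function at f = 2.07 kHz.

Step 1 — Angular frequency: ω = 2π·2070 = 1.301e+04 rad/s.
Step 2 — Transfer function: H(jω) = jωL/(R + jωL).
Step 3 — Numerator jωL = j·26.01; denominator R + jωL = 43.7 + j26.01.
Step 4 — H = 0.2616 + j0.4395.
Step 5 — Magnitude: |H| = 0.5115 (-5.8 dB); phase: φ = 59.2°.

|H| = 0.5115 (-5.8 dB), φ = 59.2°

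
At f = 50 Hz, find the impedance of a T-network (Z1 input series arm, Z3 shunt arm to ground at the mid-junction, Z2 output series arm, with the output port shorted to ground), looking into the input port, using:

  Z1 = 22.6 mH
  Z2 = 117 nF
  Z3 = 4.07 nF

Step 1 — Angular frequency: ω = 2π·f = 2π·50 = 314.2 rad/s.
Step 2 — Component impedances:
  Z1: Z = jωL = j·314.2·0.0226 = 0 + j7.1 Ω
  Z2: Z = 1/(jωC) = -j/(ω·C) = 0 - j2.721e+04 Ω
  Z3: Z = 1/(jωC) = -j/(ω·C) = 0 - j7.821e+05 Ω
Step 3 — With the output port shorted to ground, the output series arm Z2 runs from the junction to ground; the shunt arm Z3 also runs from the junction to ground. They appear in parallel: Z3 || Z2 = 0 - j2.629e+04 Ω.
Step 4 — Series with input arm Z1: Z_in = Z1 + (Z3 || Z2) = 0 - j2.628e+04 Ω = 2.628e+04∠-90.0° Ω.

Z = 0 - j2.628e+04 Ω = 2.628e+04∠-90.0° Ω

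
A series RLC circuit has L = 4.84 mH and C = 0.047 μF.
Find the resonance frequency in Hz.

Step 1 — Resonance condition Im(Z)=0 gives ω₀ = 1/√(LC).
Step 2 — ω₀ = 1/√(0.00484·4.7e-08) = 6.63e+04 rad/s.
Step 3 — f₀ = ω₀/(2π) = 1.055e+04 Hz.

f₀ = 1.055e+04 Hz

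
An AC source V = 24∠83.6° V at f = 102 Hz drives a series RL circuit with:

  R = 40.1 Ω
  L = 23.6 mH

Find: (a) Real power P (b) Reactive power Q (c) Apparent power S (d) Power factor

Step 1 — Angular frequency: ω = 2π·f = 2π·102 = 640.9 rad/s.
Step 2 — Component impedances:
  R: Z = R = 40.1 Ω
  L: Z = jωL = j·640.9·0.0236 = 0 + j15.12 Ω
Step 3 — Series combination: Z_total = R + L = 40.1 + j15.12 Ω = 42.86∠20.7° Ω.
Step 4 — Source phasor: V = 24∠83.6° V = 2.675 + j23.85 V.
Step 5 — Current: I = V / Z = 0.2548 + j0.4987 A = 0.56∠62.9° A.
Step 6 — Complex power: S = V·I* = 12.58 + j4.743 VA.
Step 7 — Real power: P = Re(S) = 12.58 W.
Step 8 — Reactive power: Q = Im(S) = 4.743 VAR.
Step 9 — Apparent power: |S| = 13.44 VA.
Step 10 — Power factor: PF = P/|S| = 0.9357 (lagging).

(a) P = 12.58 W  (b) Q = 4.743 VAR  (c) S = 13.44 VA  (d) PF = 0.9357 (lagging)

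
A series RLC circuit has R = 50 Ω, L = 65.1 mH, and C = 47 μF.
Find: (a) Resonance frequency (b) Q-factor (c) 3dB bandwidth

Step 1 — Resonance: ω₀ = 1/√(LC) = 1/√(0.0651·4.7e-05) = 571.7 rad/s.
Step 2 — f₀ = ω₀/(2π) = 90.99 Hz.
Step 3 — Series Q: Q = ω₀L/R = 571.7·0.0651/50 = 0.7443.
Step 4 — Bandwidth: Δω = ω₀/Q = 768 rad/s; BW = Δω/(2π) = 122.2 Hz.

(a) f₀ = 90.99 Hz  (b) Q = 0.7443  (c) BW = 122.2 Hz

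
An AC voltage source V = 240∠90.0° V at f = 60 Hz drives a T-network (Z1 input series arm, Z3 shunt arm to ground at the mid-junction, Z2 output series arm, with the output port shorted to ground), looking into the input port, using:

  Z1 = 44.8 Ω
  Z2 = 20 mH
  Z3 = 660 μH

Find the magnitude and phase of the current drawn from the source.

Step 1 — Angular frequency: ω = 2π·f = 2π·60 = 377 rad/s.
Step 2 — Component impedances:
  Z1: Z = R = 44.8 Ω
  Z2: Z = jωL = j·377·0.02 = 0 + j7.54 Ω
  Z3: Z = jωL = j·377·0.00066 = 0 + j0.2488 Ω
Step 3 — With the output port shorted to ground, the output series arm Z2 runs from the junction to ground; the shunt arm Z3 also runs from the junction to ground. They appear in parallel: Z3 || Z2 = 0 + j0.2409 Ω.
Step 4 — Series with input arm Z1: Z_in = Z1 + (Z3 || Z2) = 44.8 + j0.2409 Ω = 44.8∠0.3° Ω.
Step 5 — Source phasor: V = 240∠90.0° V = 0 + j240 V.
Step 6 — Ohm's law: I = V / Z_total = (0 + j240) / (44.8 + j0.2409) = 0.0288 + j5.357 A.
Step 7 — Convert to polar: |I| = 5.357 A, ∠I = 89.7°.

I = 5.357∠89.7° A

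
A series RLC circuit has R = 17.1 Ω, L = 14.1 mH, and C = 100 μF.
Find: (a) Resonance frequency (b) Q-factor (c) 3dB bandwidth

Step 1 — Resonance: ω₀ = 1/√(LC) = 1/√(0.0141·0.0001) = 842.2 rad/s.
Step 2 — f₀ = ω₀/(2π) = 134 Hz.
Step 3 — Series Q: Q = ω₀L/R = 842.2·0.0141/17.1 = 0.6944.
Step 4 — Bandwidth: Δω = ω₀/Q = 1213 rad/s; BW = Δω/(2π) = 193 Hz.

(a) f₀ = 134 Hz  (b) Q = 0.6944  (c) BW = 193 Hz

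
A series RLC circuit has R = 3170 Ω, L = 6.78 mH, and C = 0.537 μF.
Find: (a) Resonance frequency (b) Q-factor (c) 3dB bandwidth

Step 1 — Resonance: ω₀ = 1/√(LC) = 1/√(0.00678·5.37e-07) = 1.657e+04 rad/s.
Step 2 — f₀ = ω₀/(2π) = 2638 Hz.
Step 3 — Series Q: Q = ω₀L/R = 1.657e+04·0.00678/3170 = 0.03545.
Step 4 — Bandwidth: Δω = ω₀/Q = 4.676e+05 rad/s; BW = Δω/(2π) = 7.441e+04 Hz.

(a) f₀ = 2638 Hz  (b) Q = 0.03545  (c) BW = 7.441e+04 Hz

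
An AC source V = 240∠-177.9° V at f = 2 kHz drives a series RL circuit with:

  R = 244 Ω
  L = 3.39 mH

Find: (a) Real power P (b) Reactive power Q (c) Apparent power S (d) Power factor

Step 1 — Angular frequency: ω = 2π·f = 2π·2000 = 1.257e+04 rad/s.
Step 2 — Component impedances:
  R: Z = R = 244 Ω
  L: Z = jωL = j·1.257e+04·0.00339 = 0 + j42.6 Ω
Step 3 — Series combination: Z_total = R + L = 244 + j42.6 Ω = 247.7∠9.9° Ω.
Step 4 — Source phasor: V = 240∠-177.9° V = -239.8 - j8.794 V.
Step 5 — Current: I = V / Z = -0.96 + j0.1316 A = 0.9689∠172.2° A.
Step 6 — Complex power: S = V·I* = 229.1 + j40 VA.
Step 7 — Real power: P = Re(S) = 229.1 W.
Step 8 — Reactive power: Q = Im(S) = 40 VAR.
Step 9 — Apparent power: |S| = 232.5 VA.
Step 10 — Power factor: PF = P/|S| = 0.9851 (lagging).

(a) P = 229.1 W  (b) Q = 40 VAR  (c) S = 232.5 VA  (d) PF = 0.9851 (lagging)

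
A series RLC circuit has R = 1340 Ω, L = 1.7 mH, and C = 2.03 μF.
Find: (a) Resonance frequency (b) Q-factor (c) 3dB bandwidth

Step 1 — Resonance: ω₀ = 1/√(LC) = 1/√(0.0017·2.03e-06) = 1.702e+04 rad/s.
Step 2 — f₀ = ω₀/(2π) = 2709 Hz.
Step 3 — Series Q: Q = ω₀L/R = 1.702e+04·0.0017/1340 = 0.0216.
Step 4 — Bandwidth: Δω = ω₀/Q = 7.882e+05 rad/s; BW = Δω/(2π) = 1.255e+05 Hz.

(a) f₀ = 2709 Hz  (b) Q = 0.0216  (c) BW = 1.255e+05 Hz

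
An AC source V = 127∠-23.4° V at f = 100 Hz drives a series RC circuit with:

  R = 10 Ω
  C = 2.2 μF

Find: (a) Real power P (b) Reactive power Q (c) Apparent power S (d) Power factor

Step 1 — Angular frequency: ω = 2π·f = 2π·100 = 628.3 rad/s.
Step 2 — Component impedances:
  R: Z = R = 10 Ω
  C: Z = 1/(jωC) = -j/(ω·C) = 0 - j723.4 Ω
Step 3 — Series combination: Z_total = R + C = 10 - j723.4 Ω = 723.5∠-89.2° Ω.
Step 4 — Source phasor: V = 127∠-23.4° V = 116.6 - j50.44 V.
Step 5 — Current: I = V / Z = 0.07193 + j0.1601 A = 0.1755∠65.8° A.
Step 6 — Complex power: S = V·I* = 0.3081 - j22.29 VA.
Step 7 — Real power: P = Re(S) = 0.3081 W.
Step 8 — Reactive power: Q = Im(S) = -22.29 VAR.
Step 9 — Apparent power: |S| = 22.29 VA.
Step 10 — Power factor: PF = P/|S| = 0.01382 (leading).

(a) P = 0.3081 W  (b) Q = -22.29 VAR  (c) S = 22.29 VA  (d) PF = 0.01382 (leading)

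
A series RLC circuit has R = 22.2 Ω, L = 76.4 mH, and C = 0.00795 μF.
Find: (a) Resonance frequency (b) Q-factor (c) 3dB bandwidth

Step 1 — Resonance condition Im(Z)=0 gives ω₀ = 1/√(LC).
Step 2 — ω₀ = 1/√(0.0764·7.95e-09) = 4.058e+04 rad/s.
Step 3 — f₀ = ω₀/(2π) = 6458 Hz.
Step 4 — Series Q: Q = ω₀L/R = 4.058e+04·0.0764/22.2 = 139.6.
Step 5 — 3dB bandwidth: Δω = ω₀/Q = 290.6 rad/s; BW = Δω/(2π) = 46.25 Hz.

(a) f₀ = 6458 Hz  (b) Q = 139.6  (c) BW = 46.25 Hz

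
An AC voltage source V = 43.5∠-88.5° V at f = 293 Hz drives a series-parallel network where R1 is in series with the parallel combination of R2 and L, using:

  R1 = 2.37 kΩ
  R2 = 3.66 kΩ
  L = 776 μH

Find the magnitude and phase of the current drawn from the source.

Step 1 — Angular frequency: ω = 2π·f = 2π·293 = 1841 rad/s.
Step 2 — Component impedances:
  R1: Z = R = 2370 Ω
  R2: Z = R = 3660 Ω
  L: Z = jωL = j·1841·0.000776 = 0 + j1.429 Ω
Step 3 — Parallel branch: R2 || L = 1/(1/R2 + 1/L) = 0.0005576 + j1.429 Ω.
Step 4 — Series with R1: Z_total = R1 + (R2 || L) = 2370 + j1.429 Ω = 2370∠0.0° Ω.
Step 5 — Source phasor: V = 43.5∠-88.5° V = 1.139 - j43.49 V.
Step 6 — Ohm's law: I = V / Z_total = (1.139 - j43.49) / (2370 + j1.429) = 0.0004694 - j0.01835 A.
Step 7 — Convert to polar: |I| = 0.01835 A, ∠I = -88.5°.

I = 0.01835∠-88.5° A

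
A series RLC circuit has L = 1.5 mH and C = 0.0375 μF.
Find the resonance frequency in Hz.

Step 1 — Resonance condition Im(Z)=0 gives ω₀ = 1/√(LC).
Step 2 — ω₀ = 1/√(0.0015·3.75e-08) = 1.333e+05 rad/s.
Step 3 — f₀ = ω₀/(2π) = 2.122e+04 Hz.

f₀ = 2.122e+04 Hz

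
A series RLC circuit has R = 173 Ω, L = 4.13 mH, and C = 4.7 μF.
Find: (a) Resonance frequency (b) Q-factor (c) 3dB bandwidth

Step 1 — Resonance: ω₀ = 1/√(LC) = 1/√(0.00413·4.7e-06) = 7178 rad/s.
Step 2 — f₀ = ω₀/(2π) = 1142 Hz.
Step 3 — Series Q: Q = ω₀L/R = 7178·0.00413/173 = 0.1713.
Step 4 — Bandwidth: Δω = ω₀/Q = 4.189e+04 rad/s; BW = Δω/(2π) = 6667 Hz.

(a) f₀ = 1142 Hz  (b) Q = 0.1713  (c) BW = 6667 Hz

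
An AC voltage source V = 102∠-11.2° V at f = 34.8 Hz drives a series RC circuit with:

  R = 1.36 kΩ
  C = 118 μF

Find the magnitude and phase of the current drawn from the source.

Step 1 — Angular frequency: ω = 2π·f = 2π·34.8 = 218.7 rad/s.
Step 2 — Component impedances:
  R: Z = R = 1360 Ω
  C: Z = 1/(jωC) = -j/(ω·C) = 0 - j38.76 Ω
Step 3 — Series combination: Z_total = R + C = 1360 - j38.76 Ω = 1361∠-1.6° Ω.
Step 4 — Source phasor: V = 102∠-11.2° V = 100.1 - j19.81 V.
Step 5 — Ohm's law: I = V / Z_total = (100.1 - j19.81) / (1360 - j38.76) = 0.07393 - j0.01246 A.
Step 6 — Convert to polar: |I| = 0.07497 A, ∠I = -9.6°.

I = 0.07497∠-9.6° A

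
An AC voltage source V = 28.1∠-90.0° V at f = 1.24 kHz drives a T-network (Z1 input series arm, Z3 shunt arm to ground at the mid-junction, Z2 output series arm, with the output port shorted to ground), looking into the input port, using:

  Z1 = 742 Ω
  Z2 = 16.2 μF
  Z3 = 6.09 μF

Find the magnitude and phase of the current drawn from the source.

Step 1 — Angular frequency: ω = 2π·f = 2π·1240 = 7791 rad/s.
Step 2 — Component impedances:
  Z1: Z = R = 742 Ω
  Z2: Z = 1/(jωC) = -j/(ω·C) = 0 - j7.923 Ω
  Z3: Z = 1/(jωC) = -j/(ω·C) = 0 - j21.08 Ω
Step 3 — With the output port shorted to ground, the output series arm Z2 runs from the junction to ground; the shunt arm Z3 also runs from the junction to ground. They appear in parallel: Z3 || Z2 = 0 - j5.758 Ω.
Step 4 — Series with input arm Z1: Z_in = Z1 + (Z3 || Z2) = 742 - j5.758 Ω = 742∠-0.4° Ω.
Step 5 — Source phasor: V = 28.1∠-90.0° V = 0 - j28.1 V.
Step 6 — Ohm's law: I = V / Z_total = (0 - j28.1) / (742 - j5.758) = 0.0002939 - j0.03787 A.
Step 7 — Convert to polar: |I| = 0.03787 A, ∠I = -89.6°.

I = 0.03787∠-89.6° A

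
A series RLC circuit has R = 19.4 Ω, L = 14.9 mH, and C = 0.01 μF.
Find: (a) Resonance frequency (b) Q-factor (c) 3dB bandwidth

Step 1 — Resonance: ω₀ = 1/√(LC) = 1/√(0.0149·1e-08) = 8.192e+04 rad/s.
Step 2 — f₀ = ω₀/(2π) = 1.304e+04 Hz.
Step 3 — Series Q: Q = ω₀L/R = 8.192e+04·0.0149/19.4 = 62.92.
Step 4 — Bandwidth: Δω = ω₀/Q = 1302 rad/s; BW = Δω/(2π) = 207.2 Hz.

(a) f₀ = 1.304e+04 Hz  (b) Q = 62.92  (c) BW = 207.2 Hz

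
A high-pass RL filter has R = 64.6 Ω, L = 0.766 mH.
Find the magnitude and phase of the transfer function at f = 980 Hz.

Step 1 — Angular frequency: ω = 2π·980 = 6158 rad/s.
Step 2 — Transfer function: H(jω) = jωL/(R + jωL).
Step 3 — Numerator jωL = j·4.717; denominator R + jωL = 64.6 + j4.717.
Step 4 — H = 0.005303 + j0.07263.
Step 5 — Magnitude: |H| = 0.07282 (-22.8 dB); phase: φ = 85.8°.

|H| = 0.07282 (-22.8 dB), φ = 85.8°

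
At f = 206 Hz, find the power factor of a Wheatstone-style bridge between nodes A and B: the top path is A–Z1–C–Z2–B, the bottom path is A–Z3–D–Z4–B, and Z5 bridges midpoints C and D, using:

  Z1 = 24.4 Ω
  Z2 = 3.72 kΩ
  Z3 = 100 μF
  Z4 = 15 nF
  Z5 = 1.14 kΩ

Step 1 — Angular frequency: ω = 2π·f = 2π·206 = 1294 rad/s.
Step 2 — Component impedances:
  Z1: Z = R = 24.4 Ω
  Z2: Z = R = 3720 Ω
  Z3: Z = 1/(jωC) = -j/(ω·C) = 0 - j7.726 Ω
  Z4: Z = 1/(jωC) = -j/(ω·C) = 0 - j5.151e+04 Ω
  Z5: Z = R = 1140 Ω
Step 3 — Bridge requires nodal analysis (the Z5 bridge couples midpoints C and D, so the two paths cannot be reduced to a simple series/parallel combination). Setting node B to ground and injecting 1 A at node A, the 3-node admittance system at A, C, D solves to V_A = Z_AB = 3724 - j270.7 Ω = 3734∠-4.2° Ω.
Step 4 — Power factor: PF = cos(φ) = Re(Z)/|Z| = 3724.24/3734.06 = 0.9974.
Step 5 — Type: Im(Z) = -270.7 ⇒ leading (phase φ = -4.2°).

PF = 0.9974 (leading, φ = -4.2°)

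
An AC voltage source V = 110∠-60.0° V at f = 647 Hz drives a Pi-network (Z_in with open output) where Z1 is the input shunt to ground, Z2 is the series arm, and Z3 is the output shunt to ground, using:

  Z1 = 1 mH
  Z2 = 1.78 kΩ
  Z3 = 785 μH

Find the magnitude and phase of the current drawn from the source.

Step 1 — Angular frequency: ω = 2π·f = 2π·647 = 4065 rad/s.
Step 2 — Component impedances:
  Z1: Z = jωL = j·4065·0.001 = 0 + j4.065 Ω
  Z2: Z = R = 1780 Ω
  Z3: Z = jωL = j·4065·0.000785 = 0 + j3.191 Ω
Step 3 — With open output, the series arm Z2 and the output shunt Z3 appear in series to ground: Z2 + Z3 = 1780 + j3.191 Ω.
Step 4 — Parallel with input shunt Z1: Z_in = Z1 || (Z2 + Z3) = 0.009284 + j4.065 Ω = 4.065∠89.9° Ω.
Step 5 — Source phasor: V = 110∠-60.0° V = 55 - j95.26 V.
Step 6 — Ohm's law: I = V / Z_total = (55 - j95.26) / (0.009284 + j4.065) = -23.4 - j13.58 A.
Step 7 — Convert to polar: |I| = 27.06 A, ∠I = -149.9°.

I = 27.06∠-149.9° A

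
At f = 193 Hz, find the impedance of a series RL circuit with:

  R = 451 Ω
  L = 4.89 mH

Step 1 — Angular frequency: ω = 2π·f = 2π·193 = 1213 rad/s.
Step 2 — Component impedances:
  R: Z = R = 451 Ω
  L: Z = jωL = j·1213·0.00489 = 0 + j5.93 Ω
Step 3 — Series combination: Z_total = R + L = 451 + j5.93 Ω = 451∠0.8° Ω.

Z = 451 + j5.93 Ω = 451∠0.8° Ω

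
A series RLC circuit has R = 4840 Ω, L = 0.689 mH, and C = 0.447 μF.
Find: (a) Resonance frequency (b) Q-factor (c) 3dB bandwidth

Step 1 — Resonance: ω₀ = 1/√(LC) = 1/√(0.000689·4.47e-07) = 5.698e+04 rad/s.
Step 2 — f₀ = ω₀/(2π) = 9069 Hz.
Step 3 — Series Q: Q = ω₀L/R = 5.698e+04·0.000689/4840 = 0.008112.
Step 4 — Bandwidth: Δω = ω₀/Q = 7.025e+06 rad/s; BW = Δω/(2π) = 1.118e+06 Hz.

(a) f₀ = 9069 Hz  (b) Q = 0.008112  (c) BW = 1.118e+06 Hz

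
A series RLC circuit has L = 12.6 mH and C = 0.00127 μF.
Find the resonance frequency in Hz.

Step 1 — Resonance condition Im(Z)=0 gives ω₀ = 1/√(LC).
Step 2 — ω₀ = 1/√(0.0126·1.27e-09) = 2.5e+05 rad/s.
Step 3 — f₀ = ω₀/(2π) = 3.979e+04 Hz.

f₀ = 3.979e+04 Hz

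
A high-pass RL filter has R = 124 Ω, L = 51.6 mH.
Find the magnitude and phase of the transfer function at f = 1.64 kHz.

Step 1 — Angular frequency: ω = 2π·1640 = 1.03e+04 rad/s.
Step 2 — Transfer function: H(jω) = jωL/(R + jωL).
Step 3 — Numerator jωL = j·531.7; denominator R + jωL = 124 + j531.7.
Step 4 — H = 0.9484 + j0.2212.
Step 5 — Magnitude: |H| = 0.9739 (-0.2 dB); phase: φ = 13.1°.

|H| = 0.9739 (-0.2 dB), φ = 13.1°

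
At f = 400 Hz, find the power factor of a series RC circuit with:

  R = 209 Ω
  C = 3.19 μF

Step 1 — Angular frequency: ω = 2π·f = 2π·400 = 2513 rad/s.
Step 2 — Component impedances:
  R: Z = R = 209 Ω
  C: Z = 1/(jωC) = -j/(ω·C) = 0 - j124.7 Ω
Step 3 — Series combination: Z_total = R + C = 209 - j124.7 Ω = 243.4∠-30.8° Ω.
Step 4 — Power factor: PF = cos(φ) = Re(Z)/|Z| = 209/243.4 = 0.8587.
Step 5 — Type: Im(Z) = -124.7 ⇒ leading (phase φ = -30.8°).

PF = 0.8587 (leading, φ = -30.8°)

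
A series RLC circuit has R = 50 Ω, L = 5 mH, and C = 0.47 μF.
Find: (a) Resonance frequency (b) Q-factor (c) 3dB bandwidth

Step 1 — Resonance condition Im(Z)=0 gives ω₀ = 1/√(LC).
Step 2 — ω₀ = 1/√(0.005·4.7e-07) = 2.063e+04 rad/s.
Step 3 — f₀ = ω₀/(2π) = 3283 Hz.
Step 4 — Series Q: Q = ω₀L/R = 2.063e+04·0.005/50 = 2.063.
Step 5 — 3dB bandwidth: Δω = ω₀/Q = 1e+04 rad/s; BW = Δω/(2π) = 1592 Hz.

(a) f₀ = 3283 Hz  (b) Q = 2.063  (c) BW = 1592 Hz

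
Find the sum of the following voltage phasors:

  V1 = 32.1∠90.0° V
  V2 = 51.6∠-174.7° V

Step 1 — Convert each phasor to rectangular form:
  V1 = 32.1·(cos(90.0°) + j·sin(90.0°)) = 0 + j32.1 V
  V2 = 51.6·(cos(-174.7°) + j·sin(-174.7°)) = -51.38 - j4.766 V
Step 2 — Sum components: V_total = -51.38 + j27.33 V.
Step 3 — Convert to polar: |V_total| = 58.2 V, ∠V_total = 152.0°.

V_total = 58.2∠152.0° V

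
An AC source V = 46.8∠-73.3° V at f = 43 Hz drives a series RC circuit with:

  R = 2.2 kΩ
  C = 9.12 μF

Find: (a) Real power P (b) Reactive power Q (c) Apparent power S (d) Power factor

Step 1 — Angular frequency: ω = 2π·f = 2π·43 = 270.2 rad/s.
Step 2 — Component impedances:
  R: Z = R = 2200 Ω
  C: Z = 1/(jωC) = -j/(ω·C) = 0 - j405.8 Ω
Step 3 — Series combination: Z_total = R + C = 2200 - j405.8 Ω = 2237∠-10.5° Ω.
Step 4 — Source phasor: V = 46.8∠-73.3° V = 13.45 - j44.83 V.
Step 5 — Current: I = V / Z = 0.009547 - j0.01861 A = 0.02092∠-62.8° A.
Step 6 — Complex power: S = V·I* = 0.9628 - j0.1776 VA.
Step 7 — Real power: P = Re(S) = 0.9628 W.
Step 8 — Reactive power: Q = Im(S) = -0.1776 VAR.
Step 9 — Apparent power: |S| = 0.979 VA.
Step 10 — Power factor: PF = P/|S| = 0.9834 (leading).

(a) P = 0.9628 W  (b) Q = -0.1776 VAR  (c) S = 0.979 VA  (d) PF = 0.9834 (leading)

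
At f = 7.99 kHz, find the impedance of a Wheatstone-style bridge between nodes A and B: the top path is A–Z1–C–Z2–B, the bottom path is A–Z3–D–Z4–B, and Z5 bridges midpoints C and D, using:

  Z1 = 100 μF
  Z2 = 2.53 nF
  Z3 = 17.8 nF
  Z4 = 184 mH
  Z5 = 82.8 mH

Step 1 — Angular frequency: ω = 2π·f = 2π·7990 = 5.02e+04 rad/s.
Step 2 — Component impedances:
  Z1: Z = 1/(jωC) = -j/(ω·C) = 0 - j0.1992 Ω
  Z2: Z = 1/(jωC) = -j/(ω·C) = 0 - j7873 Ω
  Z3: Z = 1/(jωC) = -j/(ω·C) = 0 - j1119 Ω
  Z4: Z = jωL = j·5.02e+04·0.184 = 0 + j9237 Ω
  Z5: Z = jωL = j·5.02e+04·0.0828 = 0 + j4157 Ω
Step 3 — Bridge requires nodal analysis (the Z5 bridge couples midpoints C and D, so the two paths cannot be reduced to a simple series/parallel combination). Setting node B to ground and injecting 1 A at node A, the 3-node admittance system at A, C, D solves to V_A = Z_AB = 0 + j3.62e+05 Ω = 3.62e+05∠90.0° Ω.

Z = 0 + j3.62e+05 Ω = 3.62e+05∠90.0° Ω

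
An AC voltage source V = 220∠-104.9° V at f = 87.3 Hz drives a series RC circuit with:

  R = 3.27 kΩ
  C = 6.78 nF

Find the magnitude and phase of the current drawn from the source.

Step 1 — Angular frequency: ω = 2π·f = 2π·87.3 = 548.5 rad/s.
Step 2 — Component impedances:
  R: Z = R = 3270 Ω
  C: Z = 1/(jωC) = -j/(ω·C) = 0 - j2.689e+05 Ω
Step 3 — Series combination: Z_total = R + C = 3270 - j2.689e+05 Ω = 2.689e+05∠-89.3° Ω.
Step 4 — Source phasor: V = 220∠-104.9° V = -56.57 - j212.6 V.
Step 5 — Ohm's law: I = V / Z_total = (-56.57 - j212.6) / (3270 - j2.689e+05) = 0.000788 - j0.00022 A.
Step 6 — Convert to polar: |I| = 0.0008181 A, ∠I = -15.6°.

I = 0.0008181∠-15.6° A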